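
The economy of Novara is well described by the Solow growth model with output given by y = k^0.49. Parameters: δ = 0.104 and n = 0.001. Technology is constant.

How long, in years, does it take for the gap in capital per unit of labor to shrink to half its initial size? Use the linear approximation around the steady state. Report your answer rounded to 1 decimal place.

t_½ ≈ 12.9 years

Near the steady state the convergence rate is λ = (1 − α)(n + δ).
λ = (1 − 0.49) × 0.105 = 0.51 × 0.105 = 0.05355
Half-life = ln 2 / λ = 0.6931 / 0.05355 ≈ 12.94 years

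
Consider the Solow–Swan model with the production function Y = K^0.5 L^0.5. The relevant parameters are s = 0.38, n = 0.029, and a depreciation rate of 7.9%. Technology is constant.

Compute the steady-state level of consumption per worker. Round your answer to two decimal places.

c* ≈ 2.18

At the steady state, Δk = 0, so s·k^α = (n + δ)·k.
Rearranging, k^(1−α) = s / (n + δ).
k^0.5 = 0.38 / (0.029 + 0.079) = 0.38 / 0.108 = 3.5185
k* = 3.5185^(1/0.5) ≈ 12.3798
y* = (k*)^α = 12.3798^0.5 ≈ 3.5185
c* = (1 − s)·y* = (1 − 0.38) × 3.5185 ≈ 2.1815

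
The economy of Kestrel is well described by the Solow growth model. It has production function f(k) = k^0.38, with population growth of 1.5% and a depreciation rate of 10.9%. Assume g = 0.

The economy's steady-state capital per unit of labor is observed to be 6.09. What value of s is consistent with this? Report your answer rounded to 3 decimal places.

In steady state, investment equals break-even investment: s·k^α = (n + δ)·k.
So s / (n + δ) = (k*)^(1−α) = 6.09^0.62 = 3.0652.
Therefore s = 3.0652 × (n + δ) = 3.0652 × 0.124 = 0.3801.

s ≈ 0.380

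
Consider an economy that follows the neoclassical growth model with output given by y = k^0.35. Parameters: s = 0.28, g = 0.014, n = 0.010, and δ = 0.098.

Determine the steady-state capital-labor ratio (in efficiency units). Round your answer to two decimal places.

k* = 3.59

In steady state, investment equals break-even investment: s·k^α = (n + g + δ)·k.
Dividing both sides by k: k^(1−α) = s / (n + g + δ).
k^0.65 = 0.28 / (0.010 + 0.014 + 0.098) = 0.28 / 0.122 = 2.2951
k* = 2.2951^(1/0.65) ≈ 3.5899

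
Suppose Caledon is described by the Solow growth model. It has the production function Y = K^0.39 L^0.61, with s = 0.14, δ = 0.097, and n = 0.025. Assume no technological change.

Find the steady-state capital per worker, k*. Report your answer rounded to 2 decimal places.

Steady state requires s·f(k) = (n + δ)·k, i.e. s·k^α = (n + δ)·k.
Rearranging, k^(1−α) = s / (n + δ).
k^0.61 = 0.14 / (0.025 + 0.097) = 0.14 / 0.122 = 1.1475
k* = 1.1475^(1/0.61) ≈ 1.2530

k* ≈ 1.25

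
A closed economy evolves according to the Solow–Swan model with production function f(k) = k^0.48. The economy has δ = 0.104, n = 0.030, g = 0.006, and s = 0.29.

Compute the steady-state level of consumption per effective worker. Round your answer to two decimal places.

In steady state, investment equals break-even investment: s·k^α = (n + g + δ)·k.
Dividing both sides by k: k^(1−α) = s / (n + g + δ).
k^0.52 = 0.29 / (0.030 + 0.006 + 0.104) = 0.29 / 0.140 = 2.0714
k* = 2.0714^(1/0.52) ≈ 4.0570
y* = (k*)^α = 4.0570^0.48 ≈ 1.9586
c* = (1 − s)·y* = (1 − 0.29) × 1.9586 ≈ 1.3906

c* ≈ 1.39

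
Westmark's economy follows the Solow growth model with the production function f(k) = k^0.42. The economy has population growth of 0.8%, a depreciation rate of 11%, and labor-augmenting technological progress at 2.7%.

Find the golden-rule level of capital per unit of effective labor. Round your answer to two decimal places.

k_gold ≈ 6.26

The golden rule sets f'(k) = n + g + δ, i.e. α·k^(α−1) = n + g + δ.
So k^(1−α) = α / (n + g + δ) = 0.42 / 0.145 = 2.8966.
k_gold = 2.8966^(1/0.58) ≈ 6.2569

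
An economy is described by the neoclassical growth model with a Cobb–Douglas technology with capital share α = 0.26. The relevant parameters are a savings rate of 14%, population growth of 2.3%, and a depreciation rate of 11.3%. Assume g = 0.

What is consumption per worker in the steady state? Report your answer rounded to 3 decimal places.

Steady state requires s·f(k) = (n + δ)·k, i.e. s·k^α = (n + δ)·k.
Dividing both sides by k: k^(1−α) = s / (n + δ).
k^0.74 = 0.14 / (0.023 + 0.113) = 0.14 / 0.136 = 1.0294
k* = 1.0294^(1/0.74) ≈ 1.0399
y* = (k*)^α = 1.0399^0.26 ≈ 1.0102
c* = (1 − s)·y* = (1 − 0.14) × 1.0102 ≈ 0.8688

c* = 0.869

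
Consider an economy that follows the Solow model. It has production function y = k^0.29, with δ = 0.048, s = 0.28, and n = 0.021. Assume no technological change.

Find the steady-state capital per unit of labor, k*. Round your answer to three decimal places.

In steady state, investment equals break-even investment: s·k^α = (n + δ)·k.
Rearranging, k^(1−α) = s / (n + δ).
k^0.71 = 0.28 / (0.021 + 0.048) = 0.28 / 0.069 = 4.0580
k* = 4.0580^(1/0.71) ≈ 7.1908

k* ≈ 7.191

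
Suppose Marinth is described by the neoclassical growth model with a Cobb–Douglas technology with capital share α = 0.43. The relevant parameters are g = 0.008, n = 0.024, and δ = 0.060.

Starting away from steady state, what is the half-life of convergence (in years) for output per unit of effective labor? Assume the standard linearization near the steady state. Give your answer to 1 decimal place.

t_½ ≈ 13.2 years

Near the steady state the convergence rate is λ = (1 − α)(n + g + δ).
λ = (1 − 0.43) × 0.092 = 0.57 × 0.092 = 0.05244
Half-life = ln 2 / λ = 0.6931 / 0.05244 ≈ 13.22 years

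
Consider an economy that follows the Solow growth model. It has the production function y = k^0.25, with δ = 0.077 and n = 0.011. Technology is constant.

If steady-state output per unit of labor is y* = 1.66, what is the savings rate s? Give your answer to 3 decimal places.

s ≈ 0.403

In steady state, investment equals break-even investment: s·k^α = (n + δ)·k.
Since y* = [s/(n + δ)]^(α/(1−α)), we have s/(n + δ) = (y*)^((1−α)/α) = 1.66^3 = 4.5743.
Therefore s = 4.5743 × (n + δ) = 4.5743 × 0.088 = 0.4025.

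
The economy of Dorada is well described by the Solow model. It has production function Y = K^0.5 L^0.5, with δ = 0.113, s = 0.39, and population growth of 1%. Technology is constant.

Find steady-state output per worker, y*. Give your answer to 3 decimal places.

y* = 3.171

In steady state, investment equals break-even investment: s·k^α = (n + δ)·k.
Dividing both sides by k: k^(1−α) = s / (n + δ).
k^0.5 = 0.39 / (0.010 + 0.113) = 0.39 / 0.123 = 3.1707
k* = 3.1707^(1/0.5) ≈ 10.0533
y* = (k*)^α = 10.0533^0.5 ≈ 3.1707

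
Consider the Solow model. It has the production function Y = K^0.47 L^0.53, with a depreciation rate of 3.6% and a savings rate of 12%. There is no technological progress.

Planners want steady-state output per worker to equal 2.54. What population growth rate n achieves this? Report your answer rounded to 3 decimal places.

n ≈ 0.006

In steady state, investment equals break-even investment: s·k^α = (n + δ)·k.
Since y* = [s/(n + δ)]^(α/(1−α)), we have s/(n + δ) = (y*)^((1−α)/α) = 2.54^1.1277 = 2.8611.
Therefore n + δ = s / 2.8611 = 0.12 / 2.8611 = 0.0419, so n = 0.0419 − 0.036 = 0.0059.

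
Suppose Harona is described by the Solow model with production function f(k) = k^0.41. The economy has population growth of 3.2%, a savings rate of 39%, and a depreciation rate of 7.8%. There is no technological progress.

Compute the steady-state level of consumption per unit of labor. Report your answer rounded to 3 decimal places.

c* = 1.470

In steady state, investment equals break-even investment: s·k^α = (n + δ)·k.
Dividing both sides by k: k^(1−α) = s / (n + δ).
k^0.59 = 0.39 / (0.032 + 0.078) = 0.39 / 0.110 = 3.5455
k* = 3.5455^(1/0.59) ≈ 8.5439
y* = (k*)^α = 8.5439^0.41 ≈ 2.4098
c* = (1 − s)·y* = (1 − 0.39) × 2.4098 ≈ 1.4700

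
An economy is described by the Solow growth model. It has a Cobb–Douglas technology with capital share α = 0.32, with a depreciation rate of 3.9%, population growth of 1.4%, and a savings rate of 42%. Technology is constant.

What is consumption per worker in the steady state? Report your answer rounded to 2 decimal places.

c* = 1.54

At the steady state, Δk = 0, so s·k^α = (n + δ)·k.
Rearranging, k^(1−α) = s / (n + δ).
k^0.68 = 0.42 / (0.014 + 0.039) = 0.42 / 0.053 = 7.9245
k* = 7.9245^(1/0.68) ≈ 20.9902
y* = (k*)^α = 20.9902^0.32 ≈ 2.6488
c* = (1 − s)·y* = (1 − 0.42) × 2.6488 ≈ 1.5363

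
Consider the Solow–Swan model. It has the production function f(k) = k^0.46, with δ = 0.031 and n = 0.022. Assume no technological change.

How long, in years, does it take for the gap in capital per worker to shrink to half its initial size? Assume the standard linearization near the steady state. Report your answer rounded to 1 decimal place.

half-life ≈ 24.2 years

Near the steady state the convergence rate is λ = (1 − α)(n + δ).
λ = (1 − 0.46) × 0.053 = 0.54 × 0.053 = 0.02862
Half-life = ln 2 / λ = 0.6931 / 0.02862 ≈ 24.22 years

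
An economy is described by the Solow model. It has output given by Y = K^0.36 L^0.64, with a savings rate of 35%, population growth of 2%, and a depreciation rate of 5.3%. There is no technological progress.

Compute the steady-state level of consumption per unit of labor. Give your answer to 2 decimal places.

c* = 1.57

In steady state, investment equals break-even investment: s·k^α = (n + δ)·k.
Dividing both sides by k: k^(1−α) = s / (n + δ).
k^0.64 = 0.35 / (0.020 + 0.053) = 0.35 / 0.073 = 4.7945
k* = 4.7945^(1/0.64) ≈ 11.5787
y* = (k*)^α = 11.5787^0.36 ≈ 2.4150
c* = (1 − s)·y* = (1 − 0.35) × 2.4150 ≈ 1.5698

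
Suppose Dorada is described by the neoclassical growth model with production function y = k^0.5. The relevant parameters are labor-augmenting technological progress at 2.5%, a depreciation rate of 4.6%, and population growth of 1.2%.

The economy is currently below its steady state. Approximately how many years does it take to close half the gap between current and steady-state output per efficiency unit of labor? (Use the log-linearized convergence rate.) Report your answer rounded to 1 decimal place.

about 16.7 years

Near the steady state the convergence rate is λ = (1 − α)(n + g + δ).
λ = (1 − 0.5) × 0.083 = 0.5 × 0.083 = 0.0415
Half-life = ln 2 / λ = 0.6931 / 0.0415 ≈ 16.70 years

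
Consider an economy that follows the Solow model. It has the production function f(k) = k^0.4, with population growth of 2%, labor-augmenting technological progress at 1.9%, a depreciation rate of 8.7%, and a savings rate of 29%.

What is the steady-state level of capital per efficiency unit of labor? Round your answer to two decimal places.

k* ≈ 4.01

At the steady state, Δk = 0, so s·k^α = (n + g + δ)·k.
Rearranging, k^(1−α) = s / (n + g + δ).
k^0.6 = 0.29 / (0.020 + 0.019 + 0.087) = 0.29 / 0.126 = 2.3016
k* = 2.3016^(1/0.6) ≈ 4.0122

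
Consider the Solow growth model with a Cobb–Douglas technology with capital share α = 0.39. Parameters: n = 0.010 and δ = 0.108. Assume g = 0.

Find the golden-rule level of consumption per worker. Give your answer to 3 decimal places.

At the golden rule, f'(k) = n + δ, so α·k^(α−1) = n + δ and k_gold = (α/(n + δ))^(1/(1−α)).
k_gold = (0.39/0.118)^(1/0.61) = 3.3051^1.6393 ≈ 7.0974
c_gold = f(k_gold) − (n + δ)·k_gold = 2.1475 − 0.118×7.0974 ≈ 1.3100

c_gold ≈ 1.310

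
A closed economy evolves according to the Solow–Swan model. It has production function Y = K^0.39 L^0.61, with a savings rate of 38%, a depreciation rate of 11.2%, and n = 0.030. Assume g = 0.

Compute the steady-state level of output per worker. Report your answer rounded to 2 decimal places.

y* = 1.88

Steady state requires s·f(k) = (n + δ)·k, i.e. s·k^α = (n + δ)·k.
Dividing both sides by k: k^(1−α) = s / (n + δ).
k^0.61 = 0.38 / (0.030 + 0.112) = 0.38 / 0.142 = 2.6761
k* = 2.6761^(1/0.61) ≈ 5.0214
y* = (k*)^α = 5.0214^0.39 ≈ 1.8764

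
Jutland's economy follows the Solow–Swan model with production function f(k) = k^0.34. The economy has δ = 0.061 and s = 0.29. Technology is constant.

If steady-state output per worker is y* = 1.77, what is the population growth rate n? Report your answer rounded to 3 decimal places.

At the steady state, Δk = 0, so s·k^α = (n + δ)·k.
Since y* = [s/(n + δ)]^(α/(1−α)), we have s/(n + δ) = (y*)^((1−α)/α) = 1.77^1.9412 = 3.0295.
Therefore n + δ = s / 3.0295 = 0.29 / 3.0295 = 0.0957, so n = 0.0957 − 0.061 = 0.0347.

n ≈ 0.035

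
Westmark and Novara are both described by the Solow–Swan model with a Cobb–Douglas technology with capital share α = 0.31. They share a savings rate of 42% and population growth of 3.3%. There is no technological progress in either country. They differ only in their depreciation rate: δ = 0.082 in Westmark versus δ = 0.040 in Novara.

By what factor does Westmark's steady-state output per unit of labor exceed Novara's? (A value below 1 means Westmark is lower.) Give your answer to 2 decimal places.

ratio ≈ 0.82

Steady-state y* = [s/(n + δ)]^(α/(1−α)), so the ratio is [ (s_W/(n + δ)_W) / (s_N/(n + δ)_N) ]^0.4493.
s_W/(n + δ)_W = 0.42/0.115 = 3.6522; s_N/(n + δ)_N = 0.42/0.073 = 5.7534.
Ratio = (3.6522/5.7534)^0.4493 = 0.6348^0.4493 ≈ 0.8153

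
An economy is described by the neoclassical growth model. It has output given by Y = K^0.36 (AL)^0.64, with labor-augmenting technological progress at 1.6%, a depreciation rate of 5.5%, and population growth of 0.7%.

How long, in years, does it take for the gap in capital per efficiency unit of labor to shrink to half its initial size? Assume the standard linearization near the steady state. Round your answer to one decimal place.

t_½ ≈ 13.9 years

Near the steady state the convergence rate is λ = (1 − α)(n + g + δ).
λ = (1 − 0.36) × 0.078 = 0.64 × 0.078 = 0.04992
Half-life = ln 2 / λ = 0.6931 / 0.04992 ≈ 13.88 years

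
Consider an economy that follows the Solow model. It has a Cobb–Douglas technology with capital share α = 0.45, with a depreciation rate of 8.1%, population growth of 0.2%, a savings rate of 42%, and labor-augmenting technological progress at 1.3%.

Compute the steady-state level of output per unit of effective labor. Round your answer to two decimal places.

y* = 3.35

In steady state, investment equals break-even investment: s·k^α = (n + g + δ)·k.
Rearranging, k^(1−α) = s / (n + g + δ).
k^0.55 = 0.42 / (0.002 + 0.013 + 0.081) = 0.42 / 0.096 = 4.3750
k* = 4.3750^(1/0.55) ≈ 14.6357
y* = (k*)^α = 14.6357^0.45 ≈ 3.3453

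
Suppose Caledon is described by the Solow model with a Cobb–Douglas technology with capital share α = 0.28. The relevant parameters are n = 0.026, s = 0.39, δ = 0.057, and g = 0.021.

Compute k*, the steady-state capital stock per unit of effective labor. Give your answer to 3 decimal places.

k* ≈ 6.270

Steady state requires s·f(k) = (n + g + δ)·k, i.e. s·k^α = (n + g + δ)·k.
Rearranging, k^(1−α) = s / (n + g + δ).
k^0.72 = 0.39 / (0.026 + 0.021 + 0.057) = 0.39 / 0.104 = 3.7500
k* = 3.7500^(1/0.72) ≈ 6.2700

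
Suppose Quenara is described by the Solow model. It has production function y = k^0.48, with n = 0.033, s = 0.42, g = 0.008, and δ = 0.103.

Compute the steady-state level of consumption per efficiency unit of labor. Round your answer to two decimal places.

Steady state requires s·f(k) = (n + g + δ)·k, i.e. s·k^α = (n + g + δ)·k.
Dividing both sides by k: k^(1−α) = s / (n + g + δ).
k^0.52 = 0.42 / (0.033 + 0.008 + 0.103) = 0.42 / 0.144 = 2.9167
k* = 2.9167^(1/0.52) ≈ 7.8347
y* = (k*)^α = 7.8347^0.48 ≈ 2.6862
c* = (1 − s)·y* = (1 − 0.42) × 2.6862 ≈ 1.5580

c* ≈ 1.56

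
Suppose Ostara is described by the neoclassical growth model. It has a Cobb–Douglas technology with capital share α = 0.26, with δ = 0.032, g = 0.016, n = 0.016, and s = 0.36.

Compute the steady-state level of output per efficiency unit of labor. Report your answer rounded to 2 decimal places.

y* ≈ 1.83

Steady state requires s·f(k) = (n + g + δ)·k, i.e. s·k^α = (n + g + δ)·k.
Dividing both sides by k: k^(1−α) = s / (n + g + δ).
k^0.74 = 0.36 / (0.016 + 0.016 + 0.032) = 0.36 / 0.064 = 5.6250
k* = 5.6250^(1/0.74) ≈ 10.3200
y* = (k*)^α = 10.3200^0.26 ≈ 1.8347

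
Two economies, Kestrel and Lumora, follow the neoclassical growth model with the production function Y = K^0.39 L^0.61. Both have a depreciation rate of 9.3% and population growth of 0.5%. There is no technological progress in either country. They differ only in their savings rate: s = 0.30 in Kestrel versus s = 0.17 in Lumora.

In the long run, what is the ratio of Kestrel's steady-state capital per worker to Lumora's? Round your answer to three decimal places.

ratio ≈ 2.537

Steady-state k* = [s/(n + δ)]^(1/(1−α)), so the ratio is [ (s_K/(n + δ)_K) / (s_L/(n + δ)_L) ]^1.6393.
s_K/(n + δ)_K = 0.30/0.098 = 3.0612; s_L/(n + δ)_L = 0.17/0.098 = 1.7347.
Ratio = (3.0612/1.7347)^1.6393 = 1.7647^1.6393 ≈ 2.5373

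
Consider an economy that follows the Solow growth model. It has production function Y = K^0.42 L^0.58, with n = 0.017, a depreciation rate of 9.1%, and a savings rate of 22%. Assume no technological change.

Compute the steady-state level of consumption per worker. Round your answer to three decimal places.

c* ≈ 1.306

In steady state, investment equals break-even investment: s·k^α = (n + δ)·k.
Dividing both sides by k: k^(1−α) = s / (n + δ).
k^0.58 = 0.22 / (0.017 + 0.091) = 0.22 / 0.108 = 2.0370
k* = 2.0370^(1/0.58) ≈ 3.4099
y* = (k*)^α = 3.4099^0.42 ≈ 1.6740
c* = (1 − s)·y* = (1 − 0.22) × 1.6740 ≈ 1.3057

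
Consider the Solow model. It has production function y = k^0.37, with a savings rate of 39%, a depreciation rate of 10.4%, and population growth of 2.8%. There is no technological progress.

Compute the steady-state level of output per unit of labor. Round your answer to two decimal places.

In steady state, investment equals break-even investment: s·k^α = (n + δ)·k.
Rearranging, k^(1−α) = s / (n + δ).
k^0.63 = 0.39 / (0.028 + 0.104) = 0.39 / 0.132 = 2.9545
k* = 2.9545^(1/0.63) ≈ 5.5821
y* = (k*)^α = 5.5821^0.37 ≈ 1.8894

y* = 1.89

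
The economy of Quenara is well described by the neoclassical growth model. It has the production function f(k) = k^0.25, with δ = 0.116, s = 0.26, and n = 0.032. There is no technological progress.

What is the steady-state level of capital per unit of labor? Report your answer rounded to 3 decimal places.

k* = 2.120

Steady state requires s·f(k) = (n + δ)·k, i.e. s·k^α = (n + δ)·k.
Rearranging, k^(1−α) = s / (n + δ).
k^0.75 = 0.26 / (0.032 + 0.116) = 0.26 / 0.148 = 1.7568
k* = 1.7568^(1/0.75) ≈ 2.1198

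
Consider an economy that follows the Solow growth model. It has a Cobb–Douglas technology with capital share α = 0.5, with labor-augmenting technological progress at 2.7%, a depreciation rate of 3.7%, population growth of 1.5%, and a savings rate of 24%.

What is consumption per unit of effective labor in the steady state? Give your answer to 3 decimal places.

c* ≈ 2.309

At the steady state, Δk = 0, so s·k^α = (n + g + δ)·k.
Dividing both sides by k: k^(1−α) = s / (n + g + δ).
k^0.5 = 0.24 / (0.015 + 0.027 + 0.037) = 0.24 / 0.079 = 3.0380
k* = 3.0380^(1/0.5) ≈ 9.2294
y* = (k*)^α = 9.2294^0.5 ≈ 3.0380
c* = (1 − s)·y* = (1 − 0.24) × 3.0380 ≈ 2.3089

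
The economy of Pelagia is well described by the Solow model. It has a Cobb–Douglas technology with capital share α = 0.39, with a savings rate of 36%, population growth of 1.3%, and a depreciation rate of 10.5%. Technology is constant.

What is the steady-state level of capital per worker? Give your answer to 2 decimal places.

Steady state requires s·f(k) = (n + δ)·k, i.e. s·k^α = (n + δ)·k.
Rearranging, k^(1−α) = s / (n + δ).
k^0.61 = 0.36 / (0.013 + 0.105) = 0.36 / 0.118 = 3.0508
k* = 3.0508^(1/0.61) ≈ 6.2247

k* = 6.22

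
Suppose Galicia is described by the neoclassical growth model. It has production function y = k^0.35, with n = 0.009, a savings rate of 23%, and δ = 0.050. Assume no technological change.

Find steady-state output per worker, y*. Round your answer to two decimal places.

y* ≈ 2.08

At the steady state, Δk = 0, so s·k^α = (n + δ)·k.
Dividing both sides by k: k^(1−α) = s / (n + δ).
k^0.65 = 0.23 / (0.009 + 0.050) = 0.23 / 0.059 = 3.8983
k* = 3.8983^(1/0.65) ≈ 8.1103
y* = (k*)^α = 8.1103^0.35 ≈ 2.0805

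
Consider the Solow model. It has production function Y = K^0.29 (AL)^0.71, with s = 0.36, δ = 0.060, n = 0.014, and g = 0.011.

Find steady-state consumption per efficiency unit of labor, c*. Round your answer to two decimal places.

c* ≈ 1.15

Steady state requires s·f(k) = (n + g + δ)·k, i.e. s·k^α = (n + g + δ)·k.
Rearranging, k^(1−α) = s / (n + g + δ).
k^0.71 = 0.36 / (0.014 + 0.011 + 0.060) = 0.36 / 0.085 = 4.2353
k* = 4.2353^(1/0.71) ≈ 7.6372
y* = (k*)^α = 7.6372^0.29 ≈ 1.8032
c* = (1 − s)·y* = (1 − 0.36) × 1.8032 ≈ 1.1540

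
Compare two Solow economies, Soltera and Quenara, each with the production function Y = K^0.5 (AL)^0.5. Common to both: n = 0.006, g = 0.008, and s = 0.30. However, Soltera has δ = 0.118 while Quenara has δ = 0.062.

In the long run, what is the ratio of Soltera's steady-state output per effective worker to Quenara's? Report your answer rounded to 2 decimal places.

y*_S / y*_Q ≈ 0.58

Steady-state y* = [s/(n + g + δ)]^(α/(1−α)), so the ratio is [ (s_S/(n + g + δ)_S) / (s_Q/(n + g + δ)_Q) ]^1.
s_S/(n + g + δ)_S = 0.30/0.132 = 2.2727; s_Q/(n + g + δ)_Q = 0.30/0.076 = 3.9474.
Ratio = (2.2727/3.9474)^1 = 0.5757^1 ≈ 0.5757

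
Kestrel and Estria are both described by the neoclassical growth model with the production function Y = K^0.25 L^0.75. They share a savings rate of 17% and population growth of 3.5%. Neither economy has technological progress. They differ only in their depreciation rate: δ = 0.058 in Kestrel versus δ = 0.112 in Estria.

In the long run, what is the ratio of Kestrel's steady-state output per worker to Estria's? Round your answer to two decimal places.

Steady-state y* = [s/(n + δ)]^(α/(1−α)), so the ratio is [ (s_K/(n + δ)_K) / (s_E/(n + δ)_E) ]^0.3333.
s_K/(n + δ)_K = 0.17/0.093 = 1.8280; s_E/(n + δ)_E = 0.17/0.147 = 1.1565.
Ratio = (1.8280/1.1565)^0.3333 = 1.5806^0.3333 ≈ 1.1648

ratio ≈ 1.16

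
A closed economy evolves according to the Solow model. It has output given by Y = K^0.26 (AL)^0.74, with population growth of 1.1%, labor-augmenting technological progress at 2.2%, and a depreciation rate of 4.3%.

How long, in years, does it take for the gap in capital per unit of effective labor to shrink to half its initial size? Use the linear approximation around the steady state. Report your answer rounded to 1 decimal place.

t_½ ≈ 12.3 years

Near the steady state the convergence rate is λ = (1 − α)(n + g + δ).
λ = (1 − 0.26) × 0.076 = 0.74 × 0.076 = 0.05624
Half-life = ln 2 / λ = 0.6931 / 0.05624 ≈ 12.32 years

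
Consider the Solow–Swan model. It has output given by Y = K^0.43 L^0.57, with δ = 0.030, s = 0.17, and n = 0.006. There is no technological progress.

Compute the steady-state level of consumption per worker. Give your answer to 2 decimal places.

In steady state, investment equals break-even investment: s·k^α = (n + δ)·k.
Rearranging, k^(1−α) = s / (n + δ).
k^0.57 = 0.17 / (0.006 + 0.030) = 0.17 / 0.036 = 4.7222
k* = 4.7222^(1/0.57) ≈ 15.2303
y* = (k*)^α = 15.2303^0.43 ≈ 3.2253
c* = (1 − s)·y* = (1 − 0.17) × 3.2253 ≈ 2.6770

c* ≈ 2.68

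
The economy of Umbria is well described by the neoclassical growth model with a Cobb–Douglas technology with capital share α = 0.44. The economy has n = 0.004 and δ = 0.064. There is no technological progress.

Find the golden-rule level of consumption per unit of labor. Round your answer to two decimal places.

c_gold ≈ 2.43

At the golden rule, f'(k) = n + δ, so α·k^(α−1) = n + δ and k_gold = (α/(n + δ))^(1/(1−α)).
k_gold = (0.44/0.068)^(1/0.56) = 6.4706^1.7857 ≈ 28.0610
c_gold = f(k_gold) − (n + δ)·k_gold = 4.3368 − 0.068×28.0610 ≈ 2.4287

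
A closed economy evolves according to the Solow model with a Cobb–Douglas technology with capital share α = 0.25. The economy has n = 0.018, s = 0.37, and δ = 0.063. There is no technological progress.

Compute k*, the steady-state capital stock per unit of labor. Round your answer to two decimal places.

At the steady state, Δk = 0, so s·k^α = (n + δ)·k.
Dividing both sides by k: k^(1−α) = s / (n + δ).
k^0.75 = 0.37 / (0.018 + 0.063) = 0.37 / 0.081 = 4.5679
k* = 4.5679^(1/0.75) ≈ 7.5792

k* ≈ 7.58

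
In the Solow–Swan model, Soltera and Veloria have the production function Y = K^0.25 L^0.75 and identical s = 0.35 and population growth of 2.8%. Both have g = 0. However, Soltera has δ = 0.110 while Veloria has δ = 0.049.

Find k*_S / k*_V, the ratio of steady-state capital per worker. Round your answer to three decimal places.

ratio ≈ 0.459

Steady-state k* = [s/(n + δ)]^(1/(1−α)), so the ratio is [ (s_S/(n + δ)_S) / (s_V/(n + δ)_V) ]^1.3333.
s_S/(n + δ)_S = 0.35/0.138 = 2.5362; s_V/(n + δ)_V = 0.35/0.077 = 4.5455.
Ratio = (2.5362/4.5455)^1.3333 = 0.5580^1.3333 ≈ 0.4594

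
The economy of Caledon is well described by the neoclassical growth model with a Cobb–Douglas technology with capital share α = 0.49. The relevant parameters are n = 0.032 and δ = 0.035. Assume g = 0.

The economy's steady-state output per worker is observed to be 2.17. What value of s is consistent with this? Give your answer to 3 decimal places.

Steady state requires s·f(k) = (n + δ)·k, i.e. s·k^α = (n + δ)·k.
Since y* = [s/(n + δ)]^(α/(1−α)), we have s/(n + δ) = (y*)^((1−α)/α) = 2.17^1.0408 = 2.2397.
Therefore s = 2.2397 × (n + δ) = 2.2397 × 0.067 = 0.1501.

s ≈ 0.150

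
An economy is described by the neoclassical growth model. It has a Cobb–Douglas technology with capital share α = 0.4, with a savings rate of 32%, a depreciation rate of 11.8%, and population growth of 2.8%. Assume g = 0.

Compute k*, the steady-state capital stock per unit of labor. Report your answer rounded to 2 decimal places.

k* ≈ 3.70

Steady state requires s·f(k) = (n + δ)·k, i.e. s·k^α = (n + δ)·k.
Rearranging, k^(1−α) = s / (n + δ).
k^0.6 = 0.32 / (0.028 + 0.118) = 0.32 / 0.146 = 2.1918
k* = 2.1918^(1/0.6) ≈ 3.6983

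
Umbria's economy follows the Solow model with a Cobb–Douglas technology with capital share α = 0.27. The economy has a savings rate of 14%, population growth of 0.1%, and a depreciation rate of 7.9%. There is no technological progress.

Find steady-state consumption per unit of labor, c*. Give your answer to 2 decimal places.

Steady state requires s·f(k) = (n + δ)·k, i.e. s·k^α = (n + δ)·k.
Dividing both sides by k: k^(1−α) = s / (n + δ).
k^0.73 = 0.14 / (0.001 + 0.079) = 0.14 / 0.080 = 1.7500
k* = 1.7500^(1/0.73) ≈ 2.1524
y* = (k*)^α = 2.1524^0.27 ≈ 1.2300
c* = (1 − s)·y* = (1 − 0.14) × 1.2300 ≈ 1.0578

c* ≈ 1.06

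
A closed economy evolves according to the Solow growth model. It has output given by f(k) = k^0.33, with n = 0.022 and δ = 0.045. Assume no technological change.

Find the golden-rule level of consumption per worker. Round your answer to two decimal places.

c_gold ≈ 1.47

At the golden rule, f'(k) = n + δ, so α·k^(α−1) = n + δ and k_gold = (α/(n + δ))^(1/(1−α)).
k_gold = (0.33/0.067)^(1/0.67) = 4.9254^1.4925 ≈ 10.8011
c_gold = f(k_gold) − (n + δ)·k_gold = 2.1930 − 0.067×10.8011 ≈ 1.4693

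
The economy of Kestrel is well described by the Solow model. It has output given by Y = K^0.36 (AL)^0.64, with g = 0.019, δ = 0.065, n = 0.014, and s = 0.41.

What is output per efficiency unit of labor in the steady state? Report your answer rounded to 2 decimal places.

In steady state, investment equals break-even investment: s·k^α = (n + g + δ)·k.
Dividing both sides by k: k^(1−α) = s / (n + g + δ).
k^0.64 = 0.41 / (0.014 + 0.019 + 0.065) = 0.41 / 0.098 = 4.1837
k* = 4.1837^(1/0.64) ≈ 9.3581
y* = (k*)^α = 9.3581^0.36 ≈ 2.2368

y* ≈ 2.24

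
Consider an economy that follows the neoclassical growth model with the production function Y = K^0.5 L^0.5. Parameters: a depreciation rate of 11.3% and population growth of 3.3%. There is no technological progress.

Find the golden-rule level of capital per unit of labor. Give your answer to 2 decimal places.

The golden rule sets f'(k) = n + δ, i.e. α·k^(α−1) = n + δ.
So k^(1−α) = α / (n + δ) = 0.5 / 0.146 = 3.4247.
k_gold = 3.4247^(1/0.5) ≈ 11.7286

k_gold ≈ 11.73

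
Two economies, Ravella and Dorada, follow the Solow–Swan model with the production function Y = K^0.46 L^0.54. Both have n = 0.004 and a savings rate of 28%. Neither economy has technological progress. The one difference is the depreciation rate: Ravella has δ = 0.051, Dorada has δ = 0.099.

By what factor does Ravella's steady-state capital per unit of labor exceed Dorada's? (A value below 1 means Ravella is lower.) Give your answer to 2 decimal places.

ratio ≈ 3.20

Steady-state k* = [s/(n + δ)]^(1/(1−α)), so the ratio is [ (s_R/(n + δ)_R) / (s_D/(n + δ)_D) ]^1.8519.
s_R/(n + δ)_R = 0.28/0.055 = 5.0909; s_D/(n + δ)_D = 0.28/0.103 = 2.7184.
Ratio = (5.0909/2.7184)^1.8519 = 1.8728^1.8519 ≈ 3.1961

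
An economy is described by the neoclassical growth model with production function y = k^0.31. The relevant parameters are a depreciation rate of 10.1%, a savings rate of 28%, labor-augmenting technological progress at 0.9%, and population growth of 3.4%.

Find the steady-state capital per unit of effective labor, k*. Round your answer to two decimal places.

In steady state, investment equals break-even investment: s·k^α = (n + g + δ)·k.
Rearranging, k^(1−α) = s / (n + g + δ).
k^0.69 = 0.28 / (0.034 + 0.009 + 0.101) = 0.28 / 0.144 = 1.9444
k* = 1.9444^(1/0.69) ≈ 2.6214

k* ≈ 2.62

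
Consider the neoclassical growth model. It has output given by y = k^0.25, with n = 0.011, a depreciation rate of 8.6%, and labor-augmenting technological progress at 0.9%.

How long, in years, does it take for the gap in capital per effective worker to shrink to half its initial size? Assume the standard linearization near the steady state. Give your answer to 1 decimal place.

about 8.7 years

Near the steady state the convergence rate is λ = (1 − α)(n + g + δ).
λ = (1 − 0.25) × 0.106 = 0.75 × 0.106 = 0.0795
Half-life = ln 2 / λ = 0.6931 / 0.0795 ≈ 8.72 years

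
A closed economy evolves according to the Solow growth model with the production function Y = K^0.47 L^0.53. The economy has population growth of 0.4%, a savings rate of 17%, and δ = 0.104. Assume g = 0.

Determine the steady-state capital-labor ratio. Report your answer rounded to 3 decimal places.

Steady state requires s·f(k) = (n + δ)·k, i.e. s·k^α = (n + δ)·k.
Dividing both sides by k: k^(1−α) = s / (n + δ).
k^0.53 = 0.17 / (0.004 + 0.104) = 0.17 / 0.108 = 1.5741
k* = 1.5741^(1/0.53) ≈ 2.3537

k* = 2.354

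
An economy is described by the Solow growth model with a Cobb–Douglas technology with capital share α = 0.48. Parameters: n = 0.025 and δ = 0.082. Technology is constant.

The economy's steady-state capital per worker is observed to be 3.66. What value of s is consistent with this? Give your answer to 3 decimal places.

s ≈ 0.210

Steady state requires s·f(k) = (n + δ)·k, i.e. s·k^α = (n + δ)·k.
So s / (n + δ) = (k*)^(1−α) = 3.66^0.52 = 1.9634.
Therefore s = 1.9634 × (n + δ) = 1.9634 × 0.107 = 0.2101.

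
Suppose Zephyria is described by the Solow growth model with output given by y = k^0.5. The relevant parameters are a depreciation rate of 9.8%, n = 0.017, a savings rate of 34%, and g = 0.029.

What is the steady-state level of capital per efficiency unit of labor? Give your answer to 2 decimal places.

k* ≈ 5.57

At the steady state, Δk = 0, so s·k^α = (n + g + δ)·k.
Rearranging, k^(1−α) = s / (n + g + δ).
k^0.5 = 0.34 / (0.017 + 0.029 + 0.098) = 0.34 / 0.144 = 2.3611
k* = 2.3611^(1/0.5) ≈ 5.5748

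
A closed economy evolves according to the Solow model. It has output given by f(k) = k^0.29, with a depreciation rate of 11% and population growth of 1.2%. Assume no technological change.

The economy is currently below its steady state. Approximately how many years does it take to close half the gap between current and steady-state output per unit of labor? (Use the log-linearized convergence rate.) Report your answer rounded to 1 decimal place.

Near the steady state the convergence rate is λ = (1 − α)(n + δ).
λ = (1 − 0.29) × 0.122 = 0.71 × 0.122 = 0.08662
Half-life = ln 2 / λ = 0.6931 / 0.08662 ≈ 8.00 years

half-life ≈ 8.0 years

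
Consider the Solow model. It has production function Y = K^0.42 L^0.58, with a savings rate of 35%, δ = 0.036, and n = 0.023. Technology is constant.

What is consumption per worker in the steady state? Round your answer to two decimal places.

c* ≈ 2.36

In steady state, investment equals break-even investment: s·k^α = (n + δ)·k.
Dividing both sides by k: k^(1−α) = s / (n + δ).
k^0.58 = 0.35 / (0.023 + 0.036) = 0.35 / 0.059 = 5.9322
k* = 5.9322^(1/0.58) ≈ 21.5343
y* = (k*)^α = 21.5343^0.42 ≈ 3.6301
c* = (1 − s)·y* = (1 − 0.35) × 3.6301 ≈ 2.3596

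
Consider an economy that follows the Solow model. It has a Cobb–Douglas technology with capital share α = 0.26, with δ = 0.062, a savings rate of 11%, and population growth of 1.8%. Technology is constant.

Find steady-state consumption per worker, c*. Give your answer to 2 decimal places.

In steady state, investment equals break-even investment: s·k^α = (n + δ)·k.
Rearranging, k^(1−α) = s / (n + δ).
k^0.74 = 0.11 / (0.018 + 0.062) = 0.11 / 0.080 = 1.3750
k* = 1.3750^(1/0.74) ≈ 1.5378
y* = (k*)^α = 1.5378^0.26 ≈ 1.1184
c* = (1 − s)·y* = (1 − 0.11) × 1.1184 ≈ 0.9954

c* ≈ 1.00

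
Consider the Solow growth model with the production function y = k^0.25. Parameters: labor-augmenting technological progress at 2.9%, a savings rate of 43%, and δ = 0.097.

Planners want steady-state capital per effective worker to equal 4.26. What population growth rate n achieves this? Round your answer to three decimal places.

Steady state requires s·f(k) = (n + g + δ)·k, i.e. s·k^α = (n + g + δ)·k.
So s / (n + g + δ) = (k*)^(1−α) = 4.26^0.75 = 2.9652.
Therefore n + g + δ = s / 2.9652 = 0.43 / 2.9652 = 0.1450, so n = 0.1450 − 0.126 = 0.0190.

n ≈ 0.019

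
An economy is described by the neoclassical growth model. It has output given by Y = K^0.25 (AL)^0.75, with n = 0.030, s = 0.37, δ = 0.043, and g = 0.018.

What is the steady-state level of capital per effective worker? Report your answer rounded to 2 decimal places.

k* = 6.49

In steady state, investment equals break-even investment: s·k^α = (n + g + δ)·k.
Rearranging, k^(1−α) = s / (n + g + δ).
k^0.75 = 0.37 / (0.030 + 0.018 + 0.043) = 0.37 / 0.091 = 4.0659
k* = 4.0659^(1/0.75) ≈ 6.4895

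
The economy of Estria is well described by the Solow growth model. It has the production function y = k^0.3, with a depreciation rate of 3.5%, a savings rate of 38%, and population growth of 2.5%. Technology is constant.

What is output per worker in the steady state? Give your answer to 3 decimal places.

In steady state, investment equals break-even investment: s·k^α = (n + δ)·k.
Rearranging, k^(1−α) = s / (n + δ).
k^0.7 = 0.38 / (0.025 + 0.035) = 0.38 / 0.060 = 6.3333
k* = 6.3333^(1/0.7) ≈ 13.9697
y* = (k*)^α = 13.9697^0.3 ≈ 2.2057

y* = 2.206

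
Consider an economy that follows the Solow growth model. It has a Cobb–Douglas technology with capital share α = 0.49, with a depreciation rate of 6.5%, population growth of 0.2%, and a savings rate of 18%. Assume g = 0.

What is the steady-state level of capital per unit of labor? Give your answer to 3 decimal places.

At the steady state, Δk = 0, so s·k^α = (n + δ)·k.
Rearranging, k^(1−α) = s / (n + δ).
k^0.51 = 0.18 / (0.002 + 0.065) = 0.18 / 0.067 = 2.6866
k* = 2.6866^(1/0.51) ≈ 6.9434

k* ≈ 6.943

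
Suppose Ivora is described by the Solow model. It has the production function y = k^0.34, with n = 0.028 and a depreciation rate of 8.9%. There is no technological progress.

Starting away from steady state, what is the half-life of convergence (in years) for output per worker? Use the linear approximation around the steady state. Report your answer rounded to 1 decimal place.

t_½ ≈ 9.0 years

Near the steady state the convergence rate is λ = (1 − α)(n + δ).
λ = (1 − 0.34) × 0.117 = 0.66 × 0.117 = 0.07722
Half-life = ln 2 / λ = 0.6931 / 0.07722 ≈ 8.98 years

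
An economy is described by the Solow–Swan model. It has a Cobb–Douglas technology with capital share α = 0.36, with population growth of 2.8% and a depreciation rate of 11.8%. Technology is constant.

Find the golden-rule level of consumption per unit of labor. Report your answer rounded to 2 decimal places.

c_gold ≈ 1.06

At the golden rule, f'(k) = n + δ, so α·k^(α−1) = n + δ and k_gold = (α/(n + δ))^(1/(1−α)).
k_gold = (0.36/0.146)^(1/0.64) = 2.4658^1.5625 ≈ 4.0967
c_gold = f(k_gold) − (n + δ)·k_gold = 1.6614 − 0.146×4.0967 ≈ 1.0633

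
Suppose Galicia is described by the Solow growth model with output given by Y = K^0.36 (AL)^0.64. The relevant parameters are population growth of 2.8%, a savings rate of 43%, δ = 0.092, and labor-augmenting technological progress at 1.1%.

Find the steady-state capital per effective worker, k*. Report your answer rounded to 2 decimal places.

At the steady state, Δk = 0, so s·k^α = (n + g + δ)·k.
Rearranging, k^(1−α) = s / (n + g + δ).
k^0.64 = 0.43 / (0.028 + 0.011 + 0.092) = 0.43 / 0.131 = 3.2824
k* = 3.2824^(1/0.64) ≈ 6.4054

k* ≈ 6.41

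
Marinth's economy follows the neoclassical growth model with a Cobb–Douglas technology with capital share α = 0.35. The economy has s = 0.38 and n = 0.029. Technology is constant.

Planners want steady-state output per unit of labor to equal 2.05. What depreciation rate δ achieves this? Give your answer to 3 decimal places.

In steady state, investment equals break-even investment: s·k^α = (n + δ)·k.
Since y* = [s/(n + δ)]^(α/(1−α)), we have s/(n + δ) = (y*)^((1−α)/α) = 2.05^1.8571 = 3.7928.
Therefore n + δ = s / 3.7928 = 0.38 / 3.7928 = 0.1002, so δ = 0.1002 − 0.029 = 0.0712.

δ ≈ 0.071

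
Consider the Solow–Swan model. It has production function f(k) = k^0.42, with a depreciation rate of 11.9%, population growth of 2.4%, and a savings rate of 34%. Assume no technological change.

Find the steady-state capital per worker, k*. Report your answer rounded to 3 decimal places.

k* = 4.452

In steady state, investment equals break-even investment: s·k^α = (n + δ)·k.
Rearranging, k^(1−α) = s / (n + δ).
k^0.58 = 0.34 / (0.024 + 0.119) = 0.34 / 0.143 = 2.3776
k* = 2.3776^(1/0.58) ≈ 4.4516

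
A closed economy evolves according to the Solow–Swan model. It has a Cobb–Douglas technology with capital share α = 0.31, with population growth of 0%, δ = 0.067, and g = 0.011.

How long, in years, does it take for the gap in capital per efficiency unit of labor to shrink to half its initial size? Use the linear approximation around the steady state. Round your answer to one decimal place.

t_½ ≈ 12.9 years

Near the steady state the convergence rate is λ = (1 − α)(n + g + δ).
λ = (1 − 0.31) × 0.078 = 0.69 × 0.078 = 0.05382
Half-life = ln 2 / λ = 0.6931 / 0.05382 ≈ 12.88 years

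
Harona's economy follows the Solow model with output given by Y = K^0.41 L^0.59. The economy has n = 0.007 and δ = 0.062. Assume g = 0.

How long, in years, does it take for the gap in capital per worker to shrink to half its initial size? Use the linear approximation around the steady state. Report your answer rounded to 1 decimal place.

Near the steady state the convergence rate is λ = (1 − α)(n + δ).
λ = (1 − 0.41) × 0.069 = 0.59 × 0.069 = 0.04071
Half-life = ln 2 / λ = 0.6931 / 0.04071 ≈ 17.03 years

t_½ ≈ 17.0 years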